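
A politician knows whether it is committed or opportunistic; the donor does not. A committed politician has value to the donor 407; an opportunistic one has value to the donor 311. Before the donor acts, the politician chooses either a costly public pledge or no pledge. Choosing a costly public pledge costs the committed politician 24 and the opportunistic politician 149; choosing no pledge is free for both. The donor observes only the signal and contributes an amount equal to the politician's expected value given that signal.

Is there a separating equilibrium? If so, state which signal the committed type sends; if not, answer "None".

pledge

Try committed → pledge, opportunistic → no pledge:
  Under separation the donor infers type exactly: pledge → committed (pays 407), no pledge → opportunistic (pays 311).
  Committed: pledge gives 407 − 24 = 383; no pledge gives 311 − 0 = 311. No deviation. ✓
  Opportunistic: no pledge gives 311 − 0 = 311; pledge gives 407 − 149 = 258. No deviation. ✓
Both hold — the committed type sends pledge.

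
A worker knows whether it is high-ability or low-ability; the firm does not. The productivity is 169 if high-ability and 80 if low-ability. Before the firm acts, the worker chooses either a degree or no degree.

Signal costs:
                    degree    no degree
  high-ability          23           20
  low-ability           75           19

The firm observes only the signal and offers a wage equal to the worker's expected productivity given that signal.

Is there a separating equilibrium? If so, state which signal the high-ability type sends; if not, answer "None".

None

Try high-ability → degree, low-ability → no degree:
  Under separation the firm infers type exactly: degree → high-ability (pays 169), no degree → low-ability (pays 80).
  High-ability: degree gives 169 − 23 = 146; no degree gives 80 − 20 = 60. No deviation. ✓
  Low-ability: no degree gives 80 − 19 = 61; degree gives 169 − 75 = 94. Would deviate. ✗
Try high-ability → no degree, low-ability → degree:
  Under separation the firm infers type exactly: no degree → high-ability (pays 169), degree → low-ability (pays 80).
  High-ability: no degree gives 169 − 20 = 149; degree gives 80 − 23 = 57. No deviation. ✓
  Low-ability: degree gives 80 − 75 = 5; no degree gives 169 − 19 = 150. Would deviate. ✗
Neither assignment is incentive-compatible.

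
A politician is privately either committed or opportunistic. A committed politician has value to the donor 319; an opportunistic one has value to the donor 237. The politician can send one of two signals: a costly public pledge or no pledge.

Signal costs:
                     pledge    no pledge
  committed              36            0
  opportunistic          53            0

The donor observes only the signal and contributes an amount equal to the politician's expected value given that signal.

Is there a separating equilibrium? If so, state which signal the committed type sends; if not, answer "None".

None

Try committed → pledge, opportunistic → no pledge:
  If types separate, pledge earns payment 319 and no pledge earns 237.
  Committed: pledge gives 319 − 36 = 283; no pledge gives 237 − 0 = 237. No deviation. ✓
  Opportunistic: no pledge gives 237 − 0 = 237; pledge gives 319 − 53 = 266. Would deviate. ✗
Try committed → no pledge, opportunistic → pledge:
  If types separate, no pledge earns payment 319 and pledge earns 237.
  Committed: no pledge gives 319 − 0 = 319; pledge gives 237 − 36 = 201. No deviation. ✓
  Opportunistic: pledge gives 237 − 53 = 184; no pledge gives 319 − 0 = 319. Would deviate. ✗
Neither assignment is incentive-compatible.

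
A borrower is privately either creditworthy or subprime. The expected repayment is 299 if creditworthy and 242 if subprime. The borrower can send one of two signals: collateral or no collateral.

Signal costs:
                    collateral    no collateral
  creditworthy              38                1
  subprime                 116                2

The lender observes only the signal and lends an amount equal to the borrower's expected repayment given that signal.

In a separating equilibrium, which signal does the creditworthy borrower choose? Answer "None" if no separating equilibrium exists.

Try creditworthy → collateral, subprime → no collateral:
  If types separate, collateral earns payment 299 and no collateral earns 242.
  Creditworthy: collateral gives 299 − 38 = 261; no collateral gives 242 − 1 = 241. No deviation. ✓
  Subprime: no collateral gives 242 − 2 = 240; collateral gives 299 − 116 = 183. No deviation. ✓
Both hold — the creditworthy type sends collateral.

collateral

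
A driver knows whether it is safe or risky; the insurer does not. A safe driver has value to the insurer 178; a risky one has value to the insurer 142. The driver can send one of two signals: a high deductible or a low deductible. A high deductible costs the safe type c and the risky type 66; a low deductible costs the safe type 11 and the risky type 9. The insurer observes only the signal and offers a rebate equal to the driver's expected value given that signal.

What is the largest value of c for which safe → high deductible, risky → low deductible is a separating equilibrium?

Under separation: high deductible → safe (pays 178); low deductible → risky (pays 142).
Risky: 142 − 9 = 133 ≥ 178 − 66 = 112. Holds regardless of c. ✓
Safe: 178 − c ≥ 142 − 11, so c ≤ 178 − 131 = 47.

47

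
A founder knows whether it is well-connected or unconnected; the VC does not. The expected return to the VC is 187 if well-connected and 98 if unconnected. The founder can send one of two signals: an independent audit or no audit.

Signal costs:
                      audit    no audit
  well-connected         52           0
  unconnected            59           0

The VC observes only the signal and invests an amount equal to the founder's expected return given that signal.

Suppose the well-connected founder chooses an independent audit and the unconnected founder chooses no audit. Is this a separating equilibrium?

No

If types separate, audit earns payment 187 and no audit earns 98.
Well-connected: audit gives 187 − 52 = 135; no audit gives 98 − 0 = 98. No deviation. ✓
Unconnected: no audit gives 98 − 0 = 98; audit gives 187 − 59 = 128. Would deviate. ✗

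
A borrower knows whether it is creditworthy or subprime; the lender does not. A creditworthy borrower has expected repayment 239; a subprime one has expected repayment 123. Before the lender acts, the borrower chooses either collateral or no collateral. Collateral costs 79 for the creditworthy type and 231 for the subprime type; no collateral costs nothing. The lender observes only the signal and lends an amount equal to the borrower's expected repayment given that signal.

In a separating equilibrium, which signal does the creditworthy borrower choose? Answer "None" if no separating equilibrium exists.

collateral

Try creditworthy → collateral, subprime → no collateral:
  If types separate, collateral earns payment 239 and no collateral earns 123.
  Creditworthy: collateral gives 239 − 79 = 160; no collateral gives 123 − 0 = 123. No deviation. ✓
  Subprime: no collateral gives 123 − 0 = 123; collateral gives 239 − 231 = 8. No deviation. ✓
Both hold — the creditworthy type sends collateral.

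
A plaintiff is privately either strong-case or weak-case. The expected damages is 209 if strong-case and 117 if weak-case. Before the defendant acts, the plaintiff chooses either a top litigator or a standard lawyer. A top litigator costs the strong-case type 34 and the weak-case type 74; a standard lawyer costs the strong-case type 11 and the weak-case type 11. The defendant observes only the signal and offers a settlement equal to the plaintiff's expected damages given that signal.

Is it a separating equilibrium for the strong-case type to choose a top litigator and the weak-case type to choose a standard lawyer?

If types separate, top litigator earns payment 209 and standard lawyer earns 117.
Strong-case: top litigator gives 209 − 34 = 175; standard lawyer gives 117 − 11 = 106. No deviation. ✓
Weak-case: standard lawyer gives 117 − 11 = 106; top litigator gives 209 − 74 = 135. Would deviate. ✗

No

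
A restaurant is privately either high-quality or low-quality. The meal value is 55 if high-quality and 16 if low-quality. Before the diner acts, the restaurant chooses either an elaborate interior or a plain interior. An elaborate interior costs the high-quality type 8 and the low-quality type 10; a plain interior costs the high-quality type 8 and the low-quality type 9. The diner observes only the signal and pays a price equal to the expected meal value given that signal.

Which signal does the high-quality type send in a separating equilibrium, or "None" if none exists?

Try high-quality → elaborate interior, low-quality → plain interior:
  If types separate, elaborate interior earns payment 55 and plain interior earns 16.
  High-quality: elaborate interior gives 55 − 8 = 47; plain interior gives 16 − 8 = 8. No deviation. ✓
  Low-quality: plain interior gives 16 − 9 = 7; elaborate interior gives 55 − 10 = 45. Would deviate. ✗
Try high-quality → plain interior, low-quality → elaborate interior:
  If types separate, plain interior earns payment 55 and elaborate interior earns 16.
  High-quality: plain interior gives 55 − 8 = 47; elaborate interior gives 16 − 8 = 8. No deviation. ✓
  Low-quality: elaborate interior gives 16 − 10 = 6; plain interior gives 55 − 9 = 46. Would deviate. ✗
Neither assignment is incentive-compatible.

None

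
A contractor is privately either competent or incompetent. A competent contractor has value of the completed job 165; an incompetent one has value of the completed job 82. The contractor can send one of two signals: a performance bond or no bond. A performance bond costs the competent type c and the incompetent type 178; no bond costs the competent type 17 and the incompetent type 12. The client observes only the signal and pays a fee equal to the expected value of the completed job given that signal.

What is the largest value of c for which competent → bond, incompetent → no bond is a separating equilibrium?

Under separation: bond → competent (pays 165); no bond → incompetent (pays 82).
Incompetent: 82 − 12 = 70 ≥ 165 − 178 = -13. Holds regardless of c. ✓
Competent: 165 − c ≥ 82 − 17, so c ≤ 165 − 65 = 100.

100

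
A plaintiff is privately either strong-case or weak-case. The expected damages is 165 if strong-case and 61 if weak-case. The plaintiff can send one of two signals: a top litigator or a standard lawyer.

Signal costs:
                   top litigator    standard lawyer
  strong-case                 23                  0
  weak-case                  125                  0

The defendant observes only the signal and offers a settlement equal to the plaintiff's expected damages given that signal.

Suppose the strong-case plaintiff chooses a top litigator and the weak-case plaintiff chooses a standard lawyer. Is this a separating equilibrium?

Yes

Under separation the defendant infers type exactly: top litigator → strong-case (pays 165), standard lawyer → weak-case (pays 61).
Strong-case: top litigator gives 165 − 23 = 142; standard lawyer gives 61 − 0 = 61. No deviation. ✓
Weak-case: standard lawyer gives 61 − 0 = 61; top litigator gives 165 − 125 = 40. No deviation. ✓
Neither type gains from mimicking the other.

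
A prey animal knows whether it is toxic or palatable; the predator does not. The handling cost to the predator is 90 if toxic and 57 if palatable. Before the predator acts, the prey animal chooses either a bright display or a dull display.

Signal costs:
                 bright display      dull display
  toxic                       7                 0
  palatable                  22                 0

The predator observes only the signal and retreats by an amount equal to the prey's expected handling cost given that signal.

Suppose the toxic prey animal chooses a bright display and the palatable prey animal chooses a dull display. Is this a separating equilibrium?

If types separate, bright display earns payment 90 and dull display earns 57.
Toxic: bright display gives 90 − 7 = 83; dull display gives 57 − 0 = 57. No deviation. ✓
Palatable: dull display gives 57 − 0 = 57; bright display gives 90 − 22 = 68. Would deviate. ✗

No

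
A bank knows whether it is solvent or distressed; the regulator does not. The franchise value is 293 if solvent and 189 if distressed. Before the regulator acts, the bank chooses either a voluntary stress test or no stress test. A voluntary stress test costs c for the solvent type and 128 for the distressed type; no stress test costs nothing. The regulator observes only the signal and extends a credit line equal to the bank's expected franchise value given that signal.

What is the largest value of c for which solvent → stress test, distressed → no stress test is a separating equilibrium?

Under separation: stress test → solvent (pays 293); no stress test → distressed (pays 189).
Distressed: 189 − 0 = 189 ≥ 293 − 128 = 165. Holds regardless of c. ✓
Solvent: 293 − c ≥ 189 − 0, so c ≤ 293 − 189 = 104.

104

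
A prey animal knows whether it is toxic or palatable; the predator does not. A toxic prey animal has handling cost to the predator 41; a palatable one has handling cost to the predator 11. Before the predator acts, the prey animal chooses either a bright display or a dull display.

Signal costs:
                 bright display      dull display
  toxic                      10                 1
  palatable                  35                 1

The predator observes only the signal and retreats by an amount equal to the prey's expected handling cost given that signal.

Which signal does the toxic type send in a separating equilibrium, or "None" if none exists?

bright display

Try toxic → bright display, palatable → dull display:
  Under separation the predator infers type exactly: bright display → toxic (pays 41), dull display → palatable (pays 11).
  Toxic: bright display gives 41 − 10 = 31; dull display gives 11 − 1 = 10. No deviation. ✓
  Palatable: dull display gives 11 − 1 = 10; bright display gives 41 − 35 = 6. No deviation. ✓
Both hold — the toxic type sends bright display.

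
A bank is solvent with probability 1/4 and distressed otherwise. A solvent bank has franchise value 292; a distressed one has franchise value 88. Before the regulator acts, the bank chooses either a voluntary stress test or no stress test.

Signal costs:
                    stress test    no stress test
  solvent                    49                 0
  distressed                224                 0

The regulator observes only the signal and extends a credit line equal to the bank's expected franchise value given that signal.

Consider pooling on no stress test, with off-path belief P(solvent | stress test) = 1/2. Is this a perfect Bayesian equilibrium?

At the pooled signal (no stress test) the regulator holds the prior 1/4 and pays 1/4·292 + 3/4·88 = 139. Off-path (stress test) belief 1/2 gives 1/2·292 + 1/2·88 = 190.
Solvent: no stress test gives 139 − 0 = 139; stress test gives 190 − 49 = 141. Deviates. ✗
Distressed: no stress test gives 139 − 0 = 139; stress test gives 190 − 224 = -34. Stays. ✓

No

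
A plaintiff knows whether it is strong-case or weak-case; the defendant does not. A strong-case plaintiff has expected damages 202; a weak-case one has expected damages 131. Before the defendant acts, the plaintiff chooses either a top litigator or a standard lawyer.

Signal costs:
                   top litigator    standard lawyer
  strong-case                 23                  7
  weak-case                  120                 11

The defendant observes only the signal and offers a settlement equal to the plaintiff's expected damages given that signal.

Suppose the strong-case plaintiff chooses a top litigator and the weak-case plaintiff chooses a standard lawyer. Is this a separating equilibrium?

If types separate, top litigator earns payment 202 and standard lawyer earns 131.
Strong-case: top litigator gives 202 − 23 = 179; standard lawyer gives 131 − 7 = 124. No deviation. ✓
Weak-case: standard lawyer gives 131 − 11 = 120; top litigator gives 202 − 120 = 82. No deviation. ✓
Neither type gains from mimicking the other.

Yes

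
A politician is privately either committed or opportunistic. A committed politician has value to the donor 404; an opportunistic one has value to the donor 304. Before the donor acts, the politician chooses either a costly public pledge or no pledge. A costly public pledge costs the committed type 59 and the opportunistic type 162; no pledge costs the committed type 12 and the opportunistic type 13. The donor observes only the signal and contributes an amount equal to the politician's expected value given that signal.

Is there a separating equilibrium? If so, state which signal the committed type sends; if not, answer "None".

pledge

Try committed → pledge, opportunistic → no pledge:
  If types separate, pledge earns payment 404 and no pledge earns 304.
  Committed: pledge gives 404 − 59 = 345; no pledge gives 304 − 12 = 292. No deviation. ✓
  Opportunistic: no pledge gives 304 − 13 = 291; pledge gives 404 − 162 = 242. No deviation. ✓
Both hold — the committed type sends pledge.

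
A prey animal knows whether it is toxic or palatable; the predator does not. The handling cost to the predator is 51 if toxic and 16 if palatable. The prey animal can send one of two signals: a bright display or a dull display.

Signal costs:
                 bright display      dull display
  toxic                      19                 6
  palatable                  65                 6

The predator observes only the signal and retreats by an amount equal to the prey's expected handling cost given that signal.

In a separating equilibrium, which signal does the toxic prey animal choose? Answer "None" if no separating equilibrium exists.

Try toxic → bright display, palatable → dull display:
  If types separate, bright display earns payment 51 and dull display earns 16.
  Toxic: bright display gives 51 − 19 = 32; dull display gives 16 − 6 = 10. No deviation. ✓
  Palatable: dull display gives 16 − 6 = 10; bright display gives 51 − 65 = -14. No deviation. ✓
Both hold — the toxic type sends bright display.

bright display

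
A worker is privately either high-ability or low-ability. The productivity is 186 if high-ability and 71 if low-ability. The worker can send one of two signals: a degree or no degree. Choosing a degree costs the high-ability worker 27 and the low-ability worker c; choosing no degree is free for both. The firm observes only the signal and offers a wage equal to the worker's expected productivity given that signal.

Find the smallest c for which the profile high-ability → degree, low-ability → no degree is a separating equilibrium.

Under separation: degree → high-ability (pays 186); no degree → low-ability (pays 71).
High-ability: 186 − 27 = 159 ≥ 71 − 0 = 71. Holds regardless of c. ✓
Low-ability: 71 − 0 ≥ 186 − c, so c ≥ 186 − 71 = 115.

115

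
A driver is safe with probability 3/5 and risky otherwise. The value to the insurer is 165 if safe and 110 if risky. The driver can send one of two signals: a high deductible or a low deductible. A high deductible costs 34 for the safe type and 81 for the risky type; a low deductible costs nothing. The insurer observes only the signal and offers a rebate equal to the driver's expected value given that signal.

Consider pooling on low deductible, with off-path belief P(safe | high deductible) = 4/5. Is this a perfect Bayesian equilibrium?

Yes

At the pooled signal (low deductible) the insurer holds the prior 3/5 and pays 3/5·165 + 2/5·110 = 143. Off-path (high deductible) belief 4/5 gives 4/5·165 + 1/5·110 = 154.
Safe: low deductible gives 143 − 0 = 143; high deductible gives 154 − 34 = 120. Stays. ✓
Risky: low deductible gives 143 − 0 = 143; high deductible gives 154 − 81 = 73. Stays. ✓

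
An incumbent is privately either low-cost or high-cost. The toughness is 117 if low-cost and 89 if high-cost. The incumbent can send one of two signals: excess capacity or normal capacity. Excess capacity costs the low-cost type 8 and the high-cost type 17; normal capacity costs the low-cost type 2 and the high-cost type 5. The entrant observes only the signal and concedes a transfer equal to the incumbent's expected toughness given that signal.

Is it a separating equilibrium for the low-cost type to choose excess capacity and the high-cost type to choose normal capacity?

No

Under separation the entrant infers type exactly: excess capacity → low-cost (pays 117), normal capacity → high-cost (pays 89).
Low-cost: excess capacity gives 117 − 8 = 109; normal capacity gives 89 − 2 = 87. No deviation. ✓
High-cost: normal capacity gives 89 − 5 = 84; excess capacity gives 117 − 17 = 100. Would deviate. ✗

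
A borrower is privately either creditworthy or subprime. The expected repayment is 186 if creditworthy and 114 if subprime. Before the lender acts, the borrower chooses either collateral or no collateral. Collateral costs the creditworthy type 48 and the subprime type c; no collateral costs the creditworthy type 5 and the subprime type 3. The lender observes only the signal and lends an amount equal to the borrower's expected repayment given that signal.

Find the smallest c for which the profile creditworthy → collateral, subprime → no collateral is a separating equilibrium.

Under separation: collateral → creditworthy (pays 186); no collateral → subprime (pays 114).
Creditworthy: 186 − 48 = 138 ≥ 114 − 5 = 109. Holds regardless of c. ✓
Subprime: 114 − 3 ≥ 186 − c, so c ≥ 186 − 111 = 75.

75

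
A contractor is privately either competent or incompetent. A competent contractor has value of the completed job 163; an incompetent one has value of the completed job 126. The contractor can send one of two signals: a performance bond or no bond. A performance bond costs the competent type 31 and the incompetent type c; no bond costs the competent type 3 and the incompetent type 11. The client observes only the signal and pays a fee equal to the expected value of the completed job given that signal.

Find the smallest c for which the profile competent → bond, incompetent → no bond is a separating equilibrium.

Under separation: bond → competent (pays 163); no bond → incompetent (pays 126).
Competent: 163 − 31 = 132 ≥ 126 − 3 = 123. Holds regardless of c. ✓
Incompetent: 126 − 11 ≥ 163 − c, so c ≥ 163 − 115 = 48.

48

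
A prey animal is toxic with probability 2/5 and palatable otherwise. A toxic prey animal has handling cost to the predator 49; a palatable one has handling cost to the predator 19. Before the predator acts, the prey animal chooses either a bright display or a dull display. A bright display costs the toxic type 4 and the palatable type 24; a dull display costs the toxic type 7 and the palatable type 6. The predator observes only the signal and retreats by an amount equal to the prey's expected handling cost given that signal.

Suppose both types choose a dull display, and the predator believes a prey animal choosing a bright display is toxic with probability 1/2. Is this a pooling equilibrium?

No

At the pooled signal (dull display) the predator holds the prior 2/5 and pays 2/5·49 + 3/5·19 = 31. Off-path (bright display) belief 1/2 gives 1/2·49 + 1/2·19 = 34.
Toxic: dull display gives 31 − 7 = 24; bright display gives 34 − 4 = 30. Deviates. ✗
Palatable: dull display gives 31 − 6 = 25; bright display gives 34 − 24 = 10. Stays. ✓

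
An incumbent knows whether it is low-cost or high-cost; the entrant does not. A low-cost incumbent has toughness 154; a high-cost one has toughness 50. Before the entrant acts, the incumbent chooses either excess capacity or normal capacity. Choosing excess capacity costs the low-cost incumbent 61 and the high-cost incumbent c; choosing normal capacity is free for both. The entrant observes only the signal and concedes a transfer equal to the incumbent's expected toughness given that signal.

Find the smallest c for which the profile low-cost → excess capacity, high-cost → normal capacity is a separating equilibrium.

Under separation: excess capacity → low-cost (pays 154); normal capacity → high-cost (pays 50).
Low-cost: 154 − 61 = 93 ≥ 50 − 0 = 50. Holds regardless of c. ✓
High-cost: 50 − 0 ≥ 154 − c, so c ≥ 154 − 50 = 104.

104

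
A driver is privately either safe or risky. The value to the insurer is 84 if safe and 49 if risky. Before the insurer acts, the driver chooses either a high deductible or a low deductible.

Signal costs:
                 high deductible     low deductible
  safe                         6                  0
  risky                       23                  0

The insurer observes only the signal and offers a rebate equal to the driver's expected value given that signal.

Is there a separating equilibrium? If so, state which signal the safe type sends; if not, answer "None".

Try safe → high deductible, risky → low deductible:
  Under separation the insurer infers type exactly: high deductible → safe (pays 84), low deductible → risky (pays 49).
  Safe: high deductible gives 84 − 6 = 78; low deductible gives 49 − 0 = 49. No deviation. ✓
  Risky: low deductible gives 49 − 0 = 49; high deductible gives 84 − 23 = 61. Would deviate. ✗
Try safe → low deductible, risky → high deductible:
  Under separation the insurer infers type exactly: low deductible → safe (pays 84), high deductible → risky (pays 49).
  Safe: low deductible gives 84 − 0 = 84; high deductible gives 49 − 6 = 43. No deviation. ✓
  Risky: high deductible gives 49 − 23 = 26; low deductible gives 84 − 0 = 84. Would deviate. ✗
Neither assignment is incentive-compatible.

None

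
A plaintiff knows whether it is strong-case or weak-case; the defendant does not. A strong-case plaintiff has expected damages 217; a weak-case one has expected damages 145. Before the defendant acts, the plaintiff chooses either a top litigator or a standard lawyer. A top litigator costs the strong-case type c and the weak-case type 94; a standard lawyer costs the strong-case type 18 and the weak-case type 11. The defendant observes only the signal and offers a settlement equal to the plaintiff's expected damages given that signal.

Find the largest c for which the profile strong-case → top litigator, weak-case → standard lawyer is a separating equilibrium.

Under separation: top litigator → strong-case (pays 217); standard lawyer → weak-case (pays 145).
Weak-case: 145 − 11 = 134 ≥ 217 − 94 = 123. Holds regardless of c. ✓
Strong-case: 217 − c ≥ 145 − 18, so c ≤ 217 − 127 = 90.

90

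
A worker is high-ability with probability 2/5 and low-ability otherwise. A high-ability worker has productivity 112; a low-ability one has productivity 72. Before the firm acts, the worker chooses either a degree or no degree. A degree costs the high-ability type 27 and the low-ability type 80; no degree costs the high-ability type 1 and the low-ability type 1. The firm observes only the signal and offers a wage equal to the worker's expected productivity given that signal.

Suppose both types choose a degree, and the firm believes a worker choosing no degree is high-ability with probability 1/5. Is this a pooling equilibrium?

At the pooled signal (degree) the firm holds the prior 2/5 and pays 2/5·112 + 3/5·72 = 88. Off-path (no degree) belief 1/5 gives 1/5·112 + 4/5·72 = 80.
High-ability: degree gives 88 − 27 = 61; no degree gives 80 − 1 = 79. Deviates. ✗
Low-ability: degree gives 88 − 80 = 8; no degree gives 80 − 1 = 79. Deviates. ✗

No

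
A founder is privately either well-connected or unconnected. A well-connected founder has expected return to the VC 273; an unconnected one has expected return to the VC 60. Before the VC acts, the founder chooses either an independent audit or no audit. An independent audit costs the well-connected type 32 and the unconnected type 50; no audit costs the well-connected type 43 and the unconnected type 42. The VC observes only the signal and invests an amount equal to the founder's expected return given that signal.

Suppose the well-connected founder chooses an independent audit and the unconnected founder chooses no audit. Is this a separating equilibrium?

Under separation the VC infers type exactly: audit → well-connected (pays 273), no audit → unconnected (pays 60).
Well-connected: audit gives 273 − 32 = 241; no audit gives 60 − 43 = 17. No deviation. ✓
Unconnected: no audit gives 60 − 42 = 18; audit gives 273 − 50 = 223. Would deviate. ✗

No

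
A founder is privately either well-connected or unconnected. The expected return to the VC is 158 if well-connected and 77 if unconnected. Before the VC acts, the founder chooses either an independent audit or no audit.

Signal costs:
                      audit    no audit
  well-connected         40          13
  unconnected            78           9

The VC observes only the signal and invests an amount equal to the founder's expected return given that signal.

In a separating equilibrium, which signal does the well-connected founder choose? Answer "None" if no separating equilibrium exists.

Try well-connected → audit, unconnected → no audit:
  Under separation the VC infers type exactly: audit → well-connected (pays 158), no audit → unconnected (pays 77).
  Well-connected: audit gives 158 − 40 = 118; no audit gives 77 − 13 = 64. No deviation. ✓
  Unconnected: no audit gives 77 − 9 = 68; audit gives 158 − 78 = 80. Would deviate. ✗
Try well-connected → no audit, unconnected → audit:
  Under separation the VC infers type exactly: no audit → well-connected (pays 158), audit → unconnected (pays 77).
  Well-connected: no audit gives 158 − 13 = 145; audit gives 77 − 40 = 37. No deviation. ✓
  Unconnected: audit gives 77 − 78 = -1; no audit gives 158 − 9 = 149. Would deviate. ✗
Neither assignment is incentive-compatible.

None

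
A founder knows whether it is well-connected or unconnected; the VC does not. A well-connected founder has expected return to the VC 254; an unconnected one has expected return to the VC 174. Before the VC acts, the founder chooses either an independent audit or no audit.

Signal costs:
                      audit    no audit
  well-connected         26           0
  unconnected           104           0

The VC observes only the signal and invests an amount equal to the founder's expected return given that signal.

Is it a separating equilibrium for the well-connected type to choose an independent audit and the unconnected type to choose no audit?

Yes

If types separate, audit earns payment 254 and no audit earns 174.
Well-connected: audit gives 254 − 26 = 228; no audit gives 174 − 0 = 174. No deviation. ✓
Unconnected: no audit gives 174 − 0 = 174; audit gives 254 − 104 = 150. No deviation. ✓
Both incentive constraints hold.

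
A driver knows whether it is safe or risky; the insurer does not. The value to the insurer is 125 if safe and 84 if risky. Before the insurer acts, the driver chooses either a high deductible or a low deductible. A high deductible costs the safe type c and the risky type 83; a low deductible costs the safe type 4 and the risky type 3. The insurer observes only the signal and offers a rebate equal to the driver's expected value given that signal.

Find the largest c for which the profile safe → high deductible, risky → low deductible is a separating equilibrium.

45

Under separation: high deductible → safe (pays 125); low deductible → risky (pays 84).
Risky: 84 − 3 = 81 ≥ 125 − 83 = 42. Holds regardless of c. ✓
Safe: 125 − c ≥ 84 − 4, so c ≤ 125 − 80 = 45.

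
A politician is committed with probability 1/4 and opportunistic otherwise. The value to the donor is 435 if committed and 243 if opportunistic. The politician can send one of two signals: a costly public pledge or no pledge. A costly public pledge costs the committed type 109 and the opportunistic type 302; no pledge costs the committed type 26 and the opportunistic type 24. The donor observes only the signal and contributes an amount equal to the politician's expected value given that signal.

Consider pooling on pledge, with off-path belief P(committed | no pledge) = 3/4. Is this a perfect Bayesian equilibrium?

At the pooled signal (pledge) the donor holds the prior 1/4 and pays 1/4·435 + 3/4·243 = 291. Off-path (no pledge) belief 3/4 gives 3/4·435 + 1/4·243 = 387.
Committed: pledge gives 291 − 109 = 182; no pledge gives 387 − 26 = 361. Deviates. ✗
Opportunistic: pledge gives 291 − 302 = -11; no pledge gives 387 − 24 = 363. Deviates. ✗

No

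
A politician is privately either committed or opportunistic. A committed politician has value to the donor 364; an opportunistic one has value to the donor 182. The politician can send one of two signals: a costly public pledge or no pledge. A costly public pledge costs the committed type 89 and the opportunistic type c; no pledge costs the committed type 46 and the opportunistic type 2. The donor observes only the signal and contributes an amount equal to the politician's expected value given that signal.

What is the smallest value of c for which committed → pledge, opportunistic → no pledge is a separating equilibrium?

Under separation: pledge → committed (pays 364); no pledge → opportunistic (pays 182).
Committed: 364 − 89 = 275 ≥ 182 − 46 = 136. Holds regardless of c. ✓
Opportunistic: 182 − 2 ≥ 364 − c, so c ≥ 364 − 180 = 184.

184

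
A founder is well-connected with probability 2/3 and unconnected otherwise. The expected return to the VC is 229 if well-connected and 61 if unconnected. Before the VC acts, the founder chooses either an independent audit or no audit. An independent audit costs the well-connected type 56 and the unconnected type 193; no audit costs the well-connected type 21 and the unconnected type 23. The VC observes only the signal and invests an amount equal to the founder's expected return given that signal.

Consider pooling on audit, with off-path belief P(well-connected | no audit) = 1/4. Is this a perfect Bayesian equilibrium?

At the pooled signal (audit) the VC holds the prior 2/3 and pays 2/3·229 + 1/3·61 = 173. Off-path (no audit) belief 1/4 gives 1/4·229 + 3/4·61 = 103.
Well-connected: audit gives 173 − 56 = 117; no audit gives 103 − 21 = 82. Stays. ✓
Unconnected: audit gives 173 − 193 = -20; no audit gives 103 − 23 = 80. Deviates. ✗

No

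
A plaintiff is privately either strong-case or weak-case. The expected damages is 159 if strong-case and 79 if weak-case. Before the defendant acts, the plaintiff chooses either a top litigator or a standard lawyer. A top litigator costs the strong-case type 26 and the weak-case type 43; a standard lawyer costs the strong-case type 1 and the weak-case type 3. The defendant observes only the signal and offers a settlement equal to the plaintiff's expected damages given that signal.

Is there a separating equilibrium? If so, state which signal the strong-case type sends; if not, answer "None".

None

Try strong-case → top litigator, weak-case → standard lawyer:
  If types separate, top litigator earns payment 159 and standard lawyer earns 79.
  Strong-case: top litigator gives 159 − 26 = 133; standard lawyer gives 79 − 1 = 78. No deviation. ✓
  Weak-case: standard lawyer gives 79 − 3 = 76; top litigator gives 159 − 43 = 116. Would deviate. ✗
Try strong-case → standard lawyer, weak-case → top litigator:
  If types separate, standard lawyer earns payment 159 and top litigator earns 79.
  Strong-case: standard lawyer gives 159 − 1 = 158; top litigator gives 79 − 26 = 53. No deviation. ✓
  Weak-case: top litigator gives 79 − 43 = 36; standard lawyer gives 159 − 3 = 156. Would deviate. ✗
Neither assignment is incentive-compatible.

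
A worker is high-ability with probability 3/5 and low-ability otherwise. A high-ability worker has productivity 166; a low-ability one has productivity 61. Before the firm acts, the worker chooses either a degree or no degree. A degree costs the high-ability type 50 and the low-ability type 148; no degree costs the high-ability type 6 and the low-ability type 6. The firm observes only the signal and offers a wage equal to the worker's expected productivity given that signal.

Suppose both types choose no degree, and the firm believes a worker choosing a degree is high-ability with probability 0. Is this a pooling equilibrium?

On the equilibrium path (no degree) the firm holds the prior 3/5 and pays 3/5·166 + 2/5·61 = 124. Off-path (degree) belief 0 gives 0·166 + 1·61 = 61.
High-ability: no degree gives 124 − 6 = 118; degree gives 61 − 50 = 11. Stays. ✓
Low-ability: no degree gives 124 − 6 = 118; degree gives 61 − 148 = -87. Stays. ✓
Beliefs are Bayes-consistent on-path and both types best-respond.

Yes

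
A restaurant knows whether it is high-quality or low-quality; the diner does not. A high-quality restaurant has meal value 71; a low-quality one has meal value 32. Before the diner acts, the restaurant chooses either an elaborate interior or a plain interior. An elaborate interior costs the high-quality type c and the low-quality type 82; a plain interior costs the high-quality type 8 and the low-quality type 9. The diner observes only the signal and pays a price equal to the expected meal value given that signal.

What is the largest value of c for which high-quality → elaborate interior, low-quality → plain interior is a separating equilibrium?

47

Under separation: elaborate interior → high-quality (pays 71); plain interior → low-quality (pays 32).
Low-quality: 32 − 9 = 23 ≥ 71 − 82 = -11. Holds regardless of c. ✓
High-quality: 71 − c ≥ 32 − 8, so c ≤ 71 − 24 = 47.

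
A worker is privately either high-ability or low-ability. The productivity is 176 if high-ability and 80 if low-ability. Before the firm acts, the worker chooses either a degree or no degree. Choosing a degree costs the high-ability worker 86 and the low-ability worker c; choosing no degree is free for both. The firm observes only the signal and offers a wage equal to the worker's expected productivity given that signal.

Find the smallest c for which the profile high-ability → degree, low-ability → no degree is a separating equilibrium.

96

Under separation: degree → high-ability (pays 176); no degree → low-ability (pays 80).
High-ability: 176 − 86 = 90 ≥ 80 − 0 = 80. Holds regardless of c. ✓
Low-ability: 80 − 0 ≥ 176 − c, so c ≥ 176 − 80 = 96.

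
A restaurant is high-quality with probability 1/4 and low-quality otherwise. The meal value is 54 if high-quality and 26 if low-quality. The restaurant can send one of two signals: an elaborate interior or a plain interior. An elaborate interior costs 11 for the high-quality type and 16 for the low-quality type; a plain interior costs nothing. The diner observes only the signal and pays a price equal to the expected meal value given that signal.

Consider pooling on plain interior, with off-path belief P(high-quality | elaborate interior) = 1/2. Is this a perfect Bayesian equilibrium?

On the equilibrium path (plain interior) the diner holds the prior 1/4 and pays 1/4·54 + 3/4·26 = 33. Off-path (elaborate interior) belief 1/2 gives 1/2·54 + 1/2·26 = 40.
High-quality: plain interior gives 33 − 0 = 33; elaborate interior gives 40 − 11 = 29. Stays. ✓
Low-quality: plain interior gives 33 − 0 = 33; elaborate interior gives 40 − 16 = 24. Stays. ✓
Beliefs are Bayes-consistent on-path and both types best-respond.

Yes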